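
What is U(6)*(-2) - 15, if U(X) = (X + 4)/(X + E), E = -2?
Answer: -20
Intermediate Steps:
U(X) = (4 + X)/(-2 + X) (U(X) = (X + 4)/(X - 2) = (4 + X)/(-2 + X))
U(6)*(-2) - 15 = ((4 + 6)/(-2 + 6))*(-2) - 15 = (10/4)*(-2) - 15 = ((¼)*10)*(-2) - 15 = (5/2)*(-2) - 15 = -5 - 15 = -20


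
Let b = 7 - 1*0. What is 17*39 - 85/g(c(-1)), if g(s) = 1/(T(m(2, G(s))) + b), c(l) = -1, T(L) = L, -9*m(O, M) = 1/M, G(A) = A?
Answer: 527/9 ≈ 58.556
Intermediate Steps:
m(O, M) = -1/(9*M)
b = 7 (b = 7 + 0 = 7)
g(s) = 1/(7 - 1/(9*s)) (g(s) = 1/(-1/(9*s) + 7) = 1/(7 - 1/(9*s)))
17*39 - 85/g(c(-1)) = 17*39 - 85/(9*(-1)/(-1 + 63*(-1))) = 663 - 85/(9*(-1)/(-1 - 63)) = 663 - 85/(9*(-1)/(-64)) = 663 - 85/(9*(-1)*(-1/64)) = 663 - 85/9/64 = 663 - 85*64/9 = 663 - 5440/9 = 527/9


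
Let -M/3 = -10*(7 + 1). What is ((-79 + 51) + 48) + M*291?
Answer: 69860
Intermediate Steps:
M = 240 (M = -(-30)*(7 + 1) = -(-30)*8 = -3*(-80) = 240)
((-79 + 51) + 48) + M*291 = ((-79 + 51) + 48) + 240*291 = (-28 + 48) + 69840 = 20 + 69840 = 69860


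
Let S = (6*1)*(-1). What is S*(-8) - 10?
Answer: 38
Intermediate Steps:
S = -6 (S = 6*(-1) = -6)
S*(-8) - 10 = -6*(-8) - 10 = 48 - 10 = 38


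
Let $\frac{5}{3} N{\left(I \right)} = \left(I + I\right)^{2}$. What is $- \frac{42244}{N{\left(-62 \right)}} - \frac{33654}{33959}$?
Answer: $- \frac{2181302923}{391615188} \approx -5.57$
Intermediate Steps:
$N{\left(I \right)} = \frac{12 I^{2}}{5}$ ($N{\left(I \right)} = \frac{3 \left(I + I\right)^{2}}{5} = \frac{3 \left(2 I\right)^{2}}{5} = \frac{3 \cdot 4 I^{2}}{5} = \frac{12 I^{2}}{5}$)
$- \frac{42244}{N{\left(-62 \right)}} - \frac{33654}{33959} = - \frac{42244}{\frac{12}{5} \left(-62\right)^{2}} - \frac{33654}{33959} = - \frac{42244}{\frac{12}{5} \cdot 3844} - \frac{33654}{33959} = - \frac{42244}{\frac{46128}{5}} - \frac{33654}{33959} = \left(-42244\right) \frac{5}{46128} - \frac{33654}{33959} = - \frac{52805}{11532} - \frac{33654}{33959} = - \frac{2181302923}{391615188}$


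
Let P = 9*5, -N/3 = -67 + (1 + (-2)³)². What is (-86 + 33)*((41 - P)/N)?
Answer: 106/27 ≈ 3.9259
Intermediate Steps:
N = 54 (N = -3*(-67 + (1 + (-2)³)²) = -3*(-67 + (1 - 8)²) = -3*(-67 + (-7)²) = -3*(-67 + 49) = -3*(-18) = 54)
P = 45
(-86 + 33)*((41 - P)/N) = (-86 + 33)*((41 - 1*45)/54) = -53*(41 - 45)/54 = -(-212)/54 = -53*(-2/27) = 106/27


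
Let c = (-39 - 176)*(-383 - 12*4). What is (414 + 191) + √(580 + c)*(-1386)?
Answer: 605 - 1386*√93245 ≈ -4.2262e+5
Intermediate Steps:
c = 92665 (c = -215*(-383 - 48) = -215*(-431) = 92665)
(414 + 191) + √(580 + c)*(-1386) = (414 + 191) + √(580 + 92665)*(-1386) = 605 + √93245*(-1386) = 605 - 1386*√93245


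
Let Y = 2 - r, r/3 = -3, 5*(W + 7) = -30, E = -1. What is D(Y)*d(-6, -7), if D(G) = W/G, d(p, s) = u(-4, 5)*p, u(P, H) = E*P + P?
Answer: 0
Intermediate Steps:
W = -13 (W = -7 + (⅕)*(-30) = -7 - 6 = -13)
u(P, H) = 0 (u(P, H) = -P + P = 0)
r = -9 (r = 3*(-3) = -9)
d(p, s) = 0 (d(p, s) = 0*p = 0)
Y = 11 (Y = 2 - 1*(-9) = 2 + 9 = 11)
D(G) = -13/G
D(Y)*d(-6, -7) = -13/11*0 = 0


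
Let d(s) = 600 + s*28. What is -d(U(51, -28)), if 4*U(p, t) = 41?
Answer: -887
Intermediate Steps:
U(p, t) = 41/4 (U(p, t) = (1/4)*41 = 41/4)
d(s) = 600 + 28*s
-d(U(51, -28)) = -(600 + 28*(41/4)) = -(600 + 287) = -1*887 = -887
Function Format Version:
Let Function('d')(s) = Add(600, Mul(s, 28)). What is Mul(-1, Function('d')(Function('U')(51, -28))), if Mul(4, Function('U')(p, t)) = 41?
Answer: -887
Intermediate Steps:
Function('U')(p, t) = Rational(41, 4) (Function('U')(p, t) = Mul(Rational(1, 4), 41) = Rational(41, 4))
Function('d')(s) = Add(600, Mul(28, s))
Mul(-1, Function('d')(Function('U')(51, -28))) = Mul(-1, Add(600, Mul(28, Rational(41, 4)))) = Mul(-1, Add(600, 287)) = Mul(-1, 887) = -887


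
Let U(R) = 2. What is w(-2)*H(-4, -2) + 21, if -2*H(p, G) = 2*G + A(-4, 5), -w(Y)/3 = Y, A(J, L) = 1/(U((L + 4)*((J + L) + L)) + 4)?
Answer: 65/2 ≈ 32.500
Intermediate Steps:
A(J, L) = 1/6 (A(J, L) = 1/(2 + 4) = 1/6)
w(Y) = -3*Y
H(p, G) = -1/12 - G (H(p, G) = -(2*G + 1/6)/2 = -(1/6 + 2*G)/2 = -1/12 - G)
w(-2)*H(-4, -2) + 21 = (-3*(-2))*(-1/12 - 1*(-2)) + 21 = 6*(-1/12 + 2) + 21 = 6*(23/12) + 21 = 23/2 + 21 = 65/2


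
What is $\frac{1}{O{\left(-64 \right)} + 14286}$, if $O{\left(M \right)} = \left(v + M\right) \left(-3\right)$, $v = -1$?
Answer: $\frac{1}{14481} \approx 6.9056 \cdot 10^{-5}$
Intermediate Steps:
$O{\left(M \right)} = 3 - 3 M$ ($O{\left(M \right)} = \left(-1 + M\right) \left(-3\right) = 3 - 3 M$)
$\frac{1}{O{\left(-64 \right)} + 14286} = \frac{1}{\left(3 - -192\right) + 14286} = \frac{1}{\left(3 + 192\right) + 14286} = \frac{1}{195 + 14286} = \frac{1}{14481}$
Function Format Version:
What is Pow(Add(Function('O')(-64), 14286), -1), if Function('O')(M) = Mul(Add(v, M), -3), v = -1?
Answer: Rational(1, 14481) ≈ 6.9056e-5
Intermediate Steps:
Function('O')(M) = Add(3, Mul(-3, M)) (Function('O')(M) = Mul(Add(-1, M), -3) = Add(3, Mul(-3, M)))
Pow(Add(Function('O')(-64), 14286), -1) = Pow(Add(Add(3, Mul(-3, -64)), 14286), -1) = Pow(Add(Add(3, 192), 14286), -1) = Pow(Add(195, 14286), -1) = Pow(14481, -1) = Rational(1, 14481)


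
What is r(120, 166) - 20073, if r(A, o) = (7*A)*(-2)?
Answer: -21753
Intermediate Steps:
r(A, o) = -14*A
r(120, 166) - 20073 = -14*120 - 20073 = -1680 - 20073 = -21753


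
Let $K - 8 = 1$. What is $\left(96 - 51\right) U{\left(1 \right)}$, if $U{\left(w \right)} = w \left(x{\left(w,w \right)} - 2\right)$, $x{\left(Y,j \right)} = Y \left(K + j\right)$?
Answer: $360$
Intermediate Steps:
$K = 9$ ($K = 8 + 1 = 9$)
$x{\left(Y,j \right)} = Y \left(9 + j\right)$
$U{\left(w \right)} = w \left(-2 + w \left(9 + w\right)\right)$ ($U{\left(w \right)} = w \left(w \left(9 + w\right) - 2\right) = w \left(-2 + w \left(9 + w\right)\right)$)
$\left(96 - 51\right) U{\left(1 \right)} = \left(96 - 51\right) 1 \left(-2 + 1 \left(9 + 1\right)\right) = 45 \cdot 1 \left(-2 + 1 \cdot 10\right) = 45 \cdot 1 \left(-2 + 10\right) = 45 \cdot 1 \cdot 8 = 45 \cdot 8 = 360$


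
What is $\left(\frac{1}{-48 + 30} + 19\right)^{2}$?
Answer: $\frac{116281}{324} \approx 358.89$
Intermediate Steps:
$\left(\frac{1}{-48 + 30} + 19\right)^{2} = \left(\frac{1}{-18} + 19\right)^{2} = \left(- \frac{1}{18} + 19\right)^{2} = \left(\frac{341}{18}\right)^{2} = \frac{116281}{324}$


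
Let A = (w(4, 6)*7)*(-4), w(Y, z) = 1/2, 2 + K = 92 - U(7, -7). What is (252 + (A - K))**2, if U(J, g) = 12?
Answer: 25600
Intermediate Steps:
K = 78 (K = -2 + (92 - 1*12) = -2 + (92 - 12) = -2 + 80 = 78)
w(Y, z) = 1/2
A = -14 (A = ((1/2)*7)*(-4) = (7/2)*(-4) = -14)
(252 + (A - K))**2 = (252 + (-14 - 1*78))**2 = (252 + (-14 - 78))**2 = (252 - 92)**2 = 160**2 = 25600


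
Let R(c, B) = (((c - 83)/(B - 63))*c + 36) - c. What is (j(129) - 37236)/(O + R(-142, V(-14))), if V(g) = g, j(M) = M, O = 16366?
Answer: -2857239/1241938 ≈ -2.3006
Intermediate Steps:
R(c, B) = 36 - c + c*(-83 + c)/(-63 + B) (R(c, B) = (((-83 + c)/(-63 + B))*c + 36) - c = (c*(-83 + c)/(-63 + B) + 36) - c = (36 + c*(-83 + c)/(-63 + B)) - c = 36 - c + c*(-83 + c)/(-63 + B))
(j(129) - 37236)/(O + R(-142, V(-14))) = (129 - 37236)/(16366 + (-2268 + (-142)² - 20*(-142) + 36*(-14) - 1*(-14)*(-142))/(-63 - 14)) = -37107/(16366 + (-2268 + 20164 + 2840 - 504 - 1988)/(-77)) = -37107/(16366 - 1/77*18244) = -37107/(16366 - 18244/77) = -37107/1241938/77 = -37107*77/1241938 = -2857239/1241938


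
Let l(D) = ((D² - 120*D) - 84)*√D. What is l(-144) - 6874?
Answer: -6874 + 455184*I ≈ -6874.0 + 4.5518e+5*I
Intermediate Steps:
l(D) = √D*(-84 + D² - 120*D) (l(D) = (-84 + D² - 120*D)*√D = √D*(-84 + D² - 120*D))
l(-144) - 6874 = √(-144)*(-84 + (-144)² - 120*(-144)) - 6874 = (12*I)*(-84 + 20736 + 17280) - 6874 = (12*I)*37932 - 6874 = 455184*I - 6874 = -6874 + 455184*I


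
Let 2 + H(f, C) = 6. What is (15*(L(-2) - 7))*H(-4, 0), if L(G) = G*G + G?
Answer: -300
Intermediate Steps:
L(G) = G + G**2 (L(G) = G**2 + G = G + G**2)
H(f, C) = 4 (H(f, C) = -2 + 6 = 4)
(15*(L(-2) - 7))*H(-4, 0) = (15*(-2*(1 - 2) - 7))*4 = (15*(-2*(-1) - 7))*4 = (15*(2 - 7))*4 = (15*(-5))*4 = -75*4 = -300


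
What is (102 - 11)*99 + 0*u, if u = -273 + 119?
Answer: 9009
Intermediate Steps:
u = -154
(102 - 11)*99 + 0*u = (102 - 11)*99 + 0*(-154) = 91*99 + 0 = 9009 + 0 = 9009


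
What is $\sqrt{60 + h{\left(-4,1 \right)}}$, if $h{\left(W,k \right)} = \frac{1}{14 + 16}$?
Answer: $\frac{\sqrt{54030}}{30} \approx 7.7481$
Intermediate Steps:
$h{\left(W,k \right)} = \frac{1}{30}$
$\sqrt{60 + h{\left(-4,1 \right)}} = \sqrt{60 + \frac{1}{30}} = \sqrt{\frac{1801}{30}} = \frac{\sqrt{54030}}{30}$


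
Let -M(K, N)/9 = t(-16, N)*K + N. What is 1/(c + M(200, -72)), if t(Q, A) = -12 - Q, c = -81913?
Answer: -1/88465 ≈ -1.1304e-5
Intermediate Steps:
M(K, N) = -36*K - 9*N (M(K, N) = -9*((-12 - 1*(-16))*K + N) = -9*((-12 + 16)*K + N) = -9*(4*K + N) = -9*(N + 4*K) = -36*K - 9*N)
1/(c + M(200, -72)) = 1/(-81913 + (-36*200 - 9*(-72))) = 1/(-81913 + (-7200 + 648)) = 1/(-81913 - 6552) = 1/(-88465) = -1/88465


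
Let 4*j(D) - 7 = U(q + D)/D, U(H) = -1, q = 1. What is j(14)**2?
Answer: 9409/3136 ≈ 3.0003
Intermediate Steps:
j(D) = 7/4 - 1/(4*D) (j(D) = 7/4 + (-1/D)/4 = 7/4 - 1/(4*D))
j(14)**2 = ((1/4)*(-1 + 7*14)/14)**2 = ((1/4)*(1/14)*(-1 + 98))**2 = ((1/4)*(1/14)*97)**2 = (97/56)**2 = 9409/3136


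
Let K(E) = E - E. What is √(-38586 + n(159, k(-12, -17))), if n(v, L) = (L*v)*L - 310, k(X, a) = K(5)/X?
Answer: 4*I*√2431 ≈ 197.22*I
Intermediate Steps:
K(E) = 0
k(X, a) = 0 (k(X, a) = 0/X = 0)
n(v, L) = -310 + v*L² (n(v, L) = v*L² - 310 = -310 + v*L²)
√(-38586 + n(159, k(-12, -17))) = √(-38586 + (-310 + 159*0²)) = √(-38586 + (-310 + 159*0)) = √(-38586 + (-310 + 0)) = √(-38586 - 310) = √(-38896) = 4*I*√2431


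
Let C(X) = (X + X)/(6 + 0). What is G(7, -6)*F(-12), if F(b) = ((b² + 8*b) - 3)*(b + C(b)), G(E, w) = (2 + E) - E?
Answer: -1440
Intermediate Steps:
C(X) = X/3 (C(X) = (2*X)/6 = (2*X)*(⅙) = X/3)
G(E, w) = 2
F(b) = 4*b*(-3 + b² + 8*b)/3 (F(b) = ((b² + 8*b) - 3)*(b + b/3) = (-3 + b² + 8*b)*(4*b/3) = 4*b*(-3 + b² + 8*b)/3)
G(7, -6)*F(-12) = 2*((4/3)*(-12)*(-3 + (-12)² + 8*(-12))) = 2*((4/3)*(-12)*(-3 + 144 - 96)) = 2*((4/3)*(-12)*45) = 2*(-720) = -1440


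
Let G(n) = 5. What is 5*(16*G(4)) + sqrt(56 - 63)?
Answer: 400 + I*sqrt(7) ≈ 400.0 + 2.6458*I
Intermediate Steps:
5*(16*G(4)) + sqrt(56 - 63) = 5*(16*5) + sqrt(56 - 63) = 5*80 + sqrt(-7) = 400 + I*sqrt(7)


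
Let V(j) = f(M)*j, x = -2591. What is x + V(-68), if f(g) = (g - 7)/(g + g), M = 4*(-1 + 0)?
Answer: -5369/2 ≈ -2684.5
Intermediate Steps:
M = -4 (M = 4*(-1) = -4)
f(g) = (-7 + g)/(2*g) (f(g) = (-7 + g)/((2*g)) = (-7 + g)*(1/(2*g)) = (-7 + g)/(2*g))
V(j) = 11*j/8 (V(j) = ((½)*(-7 - 4)/(-4))*j = ((½)*(-¼)*(-11))*j = 11*j/8)
x + V(-68) = -2591 + (11/8)*(-68) = -2591 - 187/2 = -5369/2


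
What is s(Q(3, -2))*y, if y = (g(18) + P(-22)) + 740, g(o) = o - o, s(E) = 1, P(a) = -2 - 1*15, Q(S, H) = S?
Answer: 723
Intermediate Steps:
P(a) = -17 (P(a) = -2 - 15 = -17)
g(o) = 0
y = 723 (y = (0 - 17) + 740 = -17 + 740 = 723)
s(Q(3, -2))*y = 1*723 = 723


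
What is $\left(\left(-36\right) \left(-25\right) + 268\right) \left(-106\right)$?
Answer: $-123808$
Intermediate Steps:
$\left(\left(-36\right) \left(-25\right) + 268\right) \left(-106\right) = \left(900 + 268\right) \left(-106\right) = 1168 \left(-106\right) = -123808$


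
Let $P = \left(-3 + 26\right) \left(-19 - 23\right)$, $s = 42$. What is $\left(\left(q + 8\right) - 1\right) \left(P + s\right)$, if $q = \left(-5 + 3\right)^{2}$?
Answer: $-10164$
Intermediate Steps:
$P = -966$ ($P = 23 \left(-42\right) = -966$)
$q = 4$ ($q = \left(-2\right)^{2} = 4$)
$\left(\left(q + 8\right) - 1\right) \left(P + s\right) = \left(\left(4 + 8\right) - 1\right) \left(-966 + 42\right) = \left(12 - 1\right) \left(-924\right) = 11 \left(-924\right) = -10164$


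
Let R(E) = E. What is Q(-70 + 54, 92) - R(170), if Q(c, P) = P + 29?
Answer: -49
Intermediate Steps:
Q(c, P) = 29 + P
Q(-70 + 54, 92) - R(170) = (29 + 92) - 1*170 = 121 - 170 = -49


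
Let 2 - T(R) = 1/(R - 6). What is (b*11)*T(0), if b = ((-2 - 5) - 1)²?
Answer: 4576/3 ≈ 1525.3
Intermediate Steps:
T(R) = 2 - 1/(-6 + R) (T(R) = 2 - 1/(R - 6) = 2 - 1/(-6 + R))
b = 64 (b = (-7 - 1)² = (-8)² = 64)
(b*11)*T(0) = (64*11)*((-13 + 2*0)/(-6 + 0)) = 704*((-13 + 0)/(-6)) = 704*(-⅙*(-13)) = 704*(13/6) = 4576/3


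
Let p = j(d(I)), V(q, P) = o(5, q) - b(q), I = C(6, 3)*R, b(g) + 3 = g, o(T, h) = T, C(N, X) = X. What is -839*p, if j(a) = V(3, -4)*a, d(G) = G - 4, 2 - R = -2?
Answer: -33560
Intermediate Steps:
R = 4 (R = 2 - 1*(-2) = 2 + 2 = 4)
b(g) = -3 + g
I = 12 (I = 3*4 = 12)
d(G) = -4 + G
V(q, P) = 8 - q (V(q, P) = 5 - (-3 + q) = 5 + (3 - q) = 8 - q)
j(a) = 5*a (j(a) = (8 - 1*3)*a = (8 - 3)*a = 5*a)
p = 40 (p = 5*(-4 + 12) = 5*8 = 40)
-839*p = -839*40 = -33560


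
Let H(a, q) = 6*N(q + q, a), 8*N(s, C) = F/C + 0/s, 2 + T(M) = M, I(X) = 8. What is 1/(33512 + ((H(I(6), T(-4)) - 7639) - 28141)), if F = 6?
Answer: -16/36279 ≈ -0.00044103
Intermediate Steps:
T(M) = -2 + M
N(s, C) = 3/(4*C) (N(s, C) = (6/C + 0/s)/8 = (6/C + 0)/8 = (6/C)/8 = 3/(4*C))
H(a, q) = 9/(2*a) (H(a, q) = 6*(3/(4*a)) = 9/(2*a))
1/(33512 + ((H(I(6), T(-4)) - 7639) - 28141)) = 1/(33512 + (((9/2)/8 - 7639) - 28141)) = 1/(33512 + (((9/2)*(⅛) - 7639) - 28141)) = 1/(33512 + ((9/16 - 7639) - 28141)) = 1/(33512 + (-122215/16 - 28141)) = 1/(33512 - 572471/16) = 1/(-36279/16) = -16/36279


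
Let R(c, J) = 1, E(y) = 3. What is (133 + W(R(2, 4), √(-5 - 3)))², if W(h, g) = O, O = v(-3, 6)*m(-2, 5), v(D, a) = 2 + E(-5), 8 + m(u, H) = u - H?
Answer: 3364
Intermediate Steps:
m(u, H) = -8 + u - H (m(u, H) = -8 + (u - H) = -8 + u - H)
v(D, a) = 5 (v(D, a) = 2 + 3 = 5)
O = -75 (O = 5*(-8 - 2 - 1*5) = 5*(-8 - 2 - 5) = 5*(-15) = -75)
W(h, g) = -75
(133 + W(R(2, 4), √(-5 - 3)))² = (133 - 75)² = 58² = 3364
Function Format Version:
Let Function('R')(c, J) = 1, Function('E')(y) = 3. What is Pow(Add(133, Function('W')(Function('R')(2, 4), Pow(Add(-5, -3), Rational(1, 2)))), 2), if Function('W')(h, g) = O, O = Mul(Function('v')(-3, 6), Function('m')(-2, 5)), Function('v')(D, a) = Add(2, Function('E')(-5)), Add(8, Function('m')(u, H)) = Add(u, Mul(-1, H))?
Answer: 3364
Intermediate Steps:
Function('m')(u, H) = Add(-8, u, Mul(-1, H)) (Function('m')(u, H) = Add(-8, Add(u, Mul(-1, H))) = Add(-8, u, Mul(-1, H)))
Function('v')(D, a) = 5 (Function('v')(D, a) = Add(2, 3) = 5)
O = -75 (O = Mul(5, Add(-8, -2, Mul(-1, 5))) = Mul(5, Add(-8, -2, -5)) = Mul(5, -15) = -75)
Function('W')(h, g) = -75
Pow(Add(133, Function('W')(Function('R')(2, 4), Pow(Add(-5, -3), Rational(1, 2)))), 2) = Pow(Add(133, -75), 2) = Pow(58, 2) = 3364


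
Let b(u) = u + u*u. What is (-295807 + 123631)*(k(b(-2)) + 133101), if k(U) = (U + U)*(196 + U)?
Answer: -23053161168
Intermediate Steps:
b(u) = u + u²
k(U) = 2*U*(196 + U) (k(U) = (2*U)*(196 + U) = 2*U*(196 + U))
(-295807 + 123631)*(k(b(-2)) + 133101) = (-295807 + 123631)*(2*(-2*(1 - 2))*(196 - 2*(1 - 2)) + 133101) = -172176*(2*(-2*(-1))*(196 - 2*(-1)) + 133101) = -172176*(2*2*(196 + 2) + 133101) = -172176*(2*2*198 + 133101) = -172176*(792 + 133101) = -172176*133893 = -23053161168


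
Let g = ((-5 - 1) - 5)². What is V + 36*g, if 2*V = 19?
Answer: 8731/2 ≈ 4365.5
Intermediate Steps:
V = 19/2 (V = (½)*19 = 19/2 ≈ 9.5000)
g = 121 (g = (-6 - 5)² = (-11)² = 121)
V + 36*g = 19/2 + 36*121 = 19/2 + 4356 = 8731/2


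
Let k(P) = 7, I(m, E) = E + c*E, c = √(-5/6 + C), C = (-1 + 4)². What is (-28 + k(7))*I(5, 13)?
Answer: -273 - 637*√6/2 ≈ -1053.2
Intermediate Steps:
C = 9 (C = 3² = 9)
c = 7*√6/6 (c = √(-5/6 + 9) = √(-5*⅙ + 9) = √(-⅚ + 9) = √(49/6) = 7*√6/6 ≈ 2.8577)
I(m, E) = E + 7*E*√6/6 (I(m, E) = E + (7*√6/6)*E = E + 7*E*√6/6)
(-28 + k(7))*I(5, 13) = (-28 + 7)*((⅙)*13*(6 + 7*√6)) = -21*(13 + 91*√6/6) = -273 - 637*√6/2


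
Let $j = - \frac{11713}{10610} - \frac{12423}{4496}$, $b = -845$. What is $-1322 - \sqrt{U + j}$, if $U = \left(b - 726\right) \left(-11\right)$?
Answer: $-1322 - \frac{\sqrt{614292302536152905}}{5962820} \approx -1453.4$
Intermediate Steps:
$j = - \frac{92234839}{23851280}$ ($j = \left(-11713\right) \frac{1}{10610} - \frac{12423}{4496} = - \frac{11713}{10610} - \frac{12423}{4496} = - \frac{92234839}{23851280} \approx -3.8671$)
$U = 17281$ ($U = \left(-845 - 726\right) \left(-11\right) = \left(-1571\right) \left(-11\right) = 17281$)
$-1322 - \sqrt{U + j} = -1322 - \sqrt{17281 - \frac{92234839}{23851280}} = -1322 - \sqrt{\frac{412081734841}{23851280}} = -1322 - \frac{\sqrt{614292302536152905}}{5962820}$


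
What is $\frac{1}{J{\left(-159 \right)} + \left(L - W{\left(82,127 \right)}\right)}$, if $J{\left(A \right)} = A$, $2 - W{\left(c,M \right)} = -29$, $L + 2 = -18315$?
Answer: $- \frac{1}{18507} \approx -5.4034 \cdot 10^{-5}$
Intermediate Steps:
$L = -18317$ ($L = -2 - 18315 = -18317$)
$W{\left(c,M \right)} = 31$ ($W{\left(c,M \right)} = 2 - -29 = 2 + 29 = 31$)
$\frac{1}{J{\left(-159 \right)} + \left(L - W{\left(82,127 \right)}\right)} = \frac{1}{-159 - 18348} = \frac{1}{-18507} = - \frac{1}{18507}$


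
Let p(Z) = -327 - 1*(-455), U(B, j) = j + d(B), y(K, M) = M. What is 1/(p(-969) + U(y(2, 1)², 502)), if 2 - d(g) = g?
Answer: 1/631 ≈ 0.0015848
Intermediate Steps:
d(g) = 2 - g
U(B, j) = 2 + j - B (U(B, j) = j + (2 - B) = 2 + j - B)
p(Z) = 128 (p(Z) = -327 + 455 = 128)
1/(p(-969) + U(y(2, 1)², 502)) = 1/(128 + (2 + 502 - 1*1²)) = 1/(128 + (2 + 502 - 1*1)) = 1/(128 + (2 + 502 - 1)) = 1/(128 + 503) = 1/631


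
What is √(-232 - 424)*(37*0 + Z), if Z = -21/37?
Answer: -84*I*√41/37 ≈ -14.537*I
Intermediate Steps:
Z = -21/37 (Z = -21*1/37 = -21/37 ≈ -0.56757)
√(-232 - 424)*(37*0 + Z) = √(-232 - 424)*(37*0 - 21/37) = √(-656)*(0 - 21/37) = (4*I*√41)*(-21/37) = -84*I*√41/37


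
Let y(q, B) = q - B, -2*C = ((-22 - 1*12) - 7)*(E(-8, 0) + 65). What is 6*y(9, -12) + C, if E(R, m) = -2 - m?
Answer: 2835/2 ≈ 1417.5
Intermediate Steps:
C = 2583/2 (C = -((-22 - 1*12) - 7)*((-2 - 1*0) + 65)/2 = -((-22 - 12) - 7)*((-2 + 0) + 65)/2 = -(-34 - 7)*(-2 + 65)/2 = -(-41)*63/2 = -½*(-2583) = 2583/2 ≈ 1291.5)
6*y(9, -12) + C = 6*(9 - 1*(-12)) + 2583/2 = 6*(9 + 12) + 2583/2 = 6*21 + 2583/2 = 126 + 2583/2 = 2835/2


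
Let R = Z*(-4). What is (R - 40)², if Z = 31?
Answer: 26896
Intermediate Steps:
R = -124 (R = 31*(-4) = -124)
(R - 40)² = (-124 - 40)² = (-164)² = 26896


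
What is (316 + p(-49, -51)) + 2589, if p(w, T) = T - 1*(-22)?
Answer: 2876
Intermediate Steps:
p(w, T) = 22 + T (p(w, T) = T + 22 = 22 + T)
(316 + p(-49, -51)) + 2589 = (316 + (22 - 51)) + 2589 = (316 - 29) + 2589 = 287 + 2589 = 2876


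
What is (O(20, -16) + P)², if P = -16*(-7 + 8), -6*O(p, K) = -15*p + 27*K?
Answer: 11236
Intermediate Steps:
O(p, K) = -9*K/2 + 5*p/2 (O(p, K) = -(-15*p + 27*K)/6 = -9*K/2 + 5*p/2)
P = -16 (P = -16*1 = -16)
(O(20, -16) + P)² = ((-9/2*(-16) + (5/2)*20) - 16)² = ((72 + 50) - 16)² = (122 - 16)² = 106² = 11236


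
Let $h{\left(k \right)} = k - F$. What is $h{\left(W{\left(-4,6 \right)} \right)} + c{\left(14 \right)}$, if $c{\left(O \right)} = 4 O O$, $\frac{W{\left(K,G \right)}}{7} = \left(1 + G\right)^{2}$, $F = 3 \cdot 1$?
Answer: $1124$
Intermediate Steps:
$F = 3$
$W{\left(K,G \right)} = 7 \left(1 + G\right)^{2}$
$c{\left(O \right)} = 4 O^{2}$
$h{\left(k \right)} = -3 + k$ ($h{\left(k \right)} = k - 3 = -3 + k$)
$h{\left(W{\left(-4,6 \right)} \right)} + c{\left(14 \right)} = \left(-3 + 7 \left(1 + 6\right)^{2}\right) + 4 \cdot 14^{2} = \left(-3 + 7 \cdot 7^{2}\right) + 4 \cdot 196 = \left(-3 + 7 \cdot 49\right) + 784 = \left(-3 + 343\right) + 784 = 340 + 784 = 1124$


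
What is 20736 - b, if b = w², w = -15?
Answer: 20511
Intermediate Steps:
b = 225 (b = (-15)² = 225)
20736 - b = 20736 - 1*225 = 20736 - 225 = 20511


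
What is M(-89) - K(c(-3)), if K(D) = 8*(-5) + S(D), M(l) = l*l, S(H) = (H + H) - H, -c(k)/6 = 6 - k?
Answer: 8015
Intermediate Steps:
c(k) = -36 + 6*k (c(k) = -6*(6 - k) = -36 + 6*k)
S(H) = H (S(H) = 2*H - H = H)
M(l) = l**2
K(D) = -40 + D (K(D) = 8*(-5) + D = -40 + D)
M(-89) - K(c(-3)) = (-89)**2 - (-40 + (-36 + 6*(-3))) = 7921 - (-40 + (-36 - 18)) = 7921 - (-40 - 54) = 7921 - 1*(-94) = 7921 + 94 = 8015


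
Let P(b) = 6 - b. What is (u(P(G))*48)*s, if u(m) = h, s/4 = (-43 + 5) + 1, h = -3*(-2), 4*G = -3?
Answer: -42624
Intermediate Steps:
G = -¾ (G = (¼)*(-3) = -¾ ≈ -0.75000)
h = 6
s = -148 (s = 4*((-43 + 5) + 1) = 4*(-38 + 1) = 4*(-37) = -148)
u(m) = 6
(u(P(G))*48)*s = (6*48)*(-148) = 288*(-148) = -42624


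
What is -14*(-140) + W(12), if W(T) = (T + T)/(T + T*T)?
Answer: 25482/13 ≈ 1960.2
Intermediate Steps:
W(T) = 2*T/(T + T²) (W(T) = (2*T)/(T + T²) = 2*T/(T + T²))
-14*(-140) + W(12) = -14*(-140) + 2/(1 + 12) = 1960 + 2/13 = 25482/13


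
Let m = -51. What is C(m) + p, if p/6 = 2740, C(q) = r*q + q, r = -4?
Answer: 16593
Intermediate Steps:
C(q) = -3*q (C(q) = -4*q + q = -3*q)
p = 16440 (p = 6*2740 = 16440)
C(m) + p = -3*(-51) + 16440 = 153 + 16440 = 16593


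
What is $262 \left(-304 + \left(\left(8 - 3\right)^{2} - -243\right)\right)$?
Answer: $-9432$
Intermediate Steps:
$262 \left(-304 + \left(\left(8 - 3\right)^{2} - -243\right)\right) = 262 \left(-304 + \left(5^{2} + 243\right)\right) = 262 \left(-304 + \left(25 + 243\right)\right) = 262 \left(-304 + 268\right) = 262 \left(-36\right) = -9432$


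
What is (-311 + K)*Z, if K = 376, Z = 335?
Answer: 21775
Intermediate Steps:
(-311 + K)*Z = (-311 + 376)*335 = 65*335 = 21775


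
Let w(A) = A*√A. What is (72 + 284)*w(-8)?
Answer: -5696*I*√2 ≈ -8055.4*I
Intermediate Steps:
w(A) = A^(3/2)
(72 + 284)*w(-8) = (72 + 284)*(-8)^(3/2) = 356*(-16*I*√2) = -5696*I*√2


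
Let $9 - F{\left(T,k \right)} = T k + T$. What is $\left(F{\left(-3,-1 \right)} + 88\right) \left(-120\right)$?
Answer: $-11640$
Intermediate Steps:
$F{\left(T,k \right)} = 9 - T - T k$ ($F{\left(T,k \right)} = 9 - \left(T k + T\right) = 9 - \left(T + T k\right) = 9 - T - T k$)
$\left(F{\left(-3,-1 \right)} + 88\right) \left(-120\right) = \left(\left(9 - -3 - \left(-3\right) \left(-1\right)\right) + 88\right) \left(-120\right) = \left(\left(9 + 3 - 3\right) + 88\right) \left(-120\right) = \left(9 + 88\right) \left(-120\right) = 97 \left(-120\right) = -11640$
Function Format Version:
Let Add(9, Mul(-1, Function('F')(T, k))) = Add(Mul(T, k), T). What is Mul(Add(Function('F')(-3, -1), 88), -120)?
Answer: -11640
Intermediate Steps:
Function('F')(T, k) = Add(9, Mul(-1, T), Mul(-1, T, k)) (Function('F')(T, k) = Add(9, Mul(-1, Add(Mul(T, k), T))) = Add(9, Mul(-1, Add(T, Mul(T, k)))) = Add(9, Add(Mul(-1, T), Mul(-1, T, k))) = Add(9, Mul(-1, T), Mul(-1, T, k)))
Mul(Add(Function('F')(-3, -1), 88), -120) = Mul(Add(Add(9, Mul(-1, -3), Mul(-1, -3, -1)), 88), -120) = Mul(Add(Add(9, 3, -3), 88), -120) = Mul(Add(9, 88), -120) = Mul(97, -120) = -11640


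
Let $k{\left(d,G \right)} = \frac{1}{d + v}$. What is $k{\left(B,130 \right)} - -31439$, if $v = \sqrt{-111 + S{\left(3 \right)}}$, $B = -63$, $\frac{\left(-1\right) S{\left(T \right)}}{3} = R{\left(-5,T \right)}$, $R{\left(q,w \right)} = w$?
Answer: $\frac{42851336}{1363} - \frac{2 i \sqrt{30}}{4089} \approx 31439.0 - 0.002679 i$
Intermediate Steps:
$S{\left(T \right)} = - 3 T$
$v = 2 i \sqrt{30}$ ($v = \sqrt{-111 - 9} = \sqrt{-120} = 2 i \sqrt{30} \approx 10.954 i$)
$k{\left(d,G \right)} = \frac{1}{d + 2 i \sqrt{30}}$
$k{\left(B,130 \right)} - -31439 = \frac{1}{-63 + 2 i \sqrt{30}} - -31439 = \frac{1}{-63 + 2 i \sqrt{30}} + 31439 = 31439 + \frac{1}{-63 + 2 i \sqrt{30}}$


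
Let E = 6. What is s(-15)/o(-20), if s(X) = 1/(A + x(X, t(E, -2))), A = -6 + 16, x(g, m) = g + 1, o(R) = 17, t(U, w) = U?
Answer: -1/68 ≈ -0.014706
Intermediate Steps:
x(g, m) = 1 + g
A = 10
s(X) = 1/(11 + X) (s(X) = 1/(10 + (1 + X)) = 1/(11 + X))
s(-15)/o(-20) = 1/((11 - 15)*17) = (1/17)/(-4) = -1/4*1/17 = -1/68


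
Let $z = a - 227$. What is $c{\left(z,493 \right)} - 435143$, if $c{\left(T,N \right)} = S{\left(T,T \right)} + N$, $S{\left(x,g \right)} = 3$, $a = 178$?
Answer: $-434647$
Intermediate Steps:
$z = -49$ ($z = 178 - 227 = -49$)
$c{\left(T,N \right)} = 3 + N$
$c{\left(z,493 \right)} - 435143 = \left(3 + 493\right) - 435143 = 496 - 435143 = -434647$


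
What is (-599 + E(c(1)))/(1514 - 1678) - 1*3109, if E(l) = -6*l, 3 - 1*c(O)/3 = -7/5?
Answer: -2545989/820 ≈ -3104.9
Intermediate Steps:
c(O) = 66/5 (c(O) = 9 - (-21)/5 = 9 - 3*(-7/5) = 9 + 21/5 = 66/5)
(-599 + E(c(1)))/(1514 - 1678) - 1*3109 = (-599 - 6*66/5)/(1514 - 1678) - 1*3109 = (-599 - 396/5)/(-164) - 3109 = -3391/5*(-1/164) - 3109 = 3391/820 - 3109 = -2545989/820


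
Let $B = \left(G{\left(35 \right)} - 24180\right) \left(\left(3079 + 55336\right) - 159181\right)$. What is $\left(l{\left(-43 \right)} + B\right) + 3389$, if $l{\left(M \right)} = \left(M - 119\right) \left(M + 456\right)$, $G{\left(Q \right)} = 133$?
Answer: $2423056485$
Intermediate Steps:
$B = 2423120002$ ($B = \left(133 - 24180\right) \left(\left(3079 + 55336\right) - 159181\right) = - 24047 \left(58415 - 159181\right) = \left(-24047\right) \left(-100766\right) = 2423120002$)
$l{\left(M \right)} = \left(-119 + M\right) \left(456 + M\right)$
$\left(l{\left(-43 \right)} + B\right) + 3389 = \left(\left(-54264 + \left(-43\right)^{2} + 337 \left(-43\right)\right) + 2423120002\right) + 3389 = \left(\left(-54264 + 1849 - 14491\right) + 2423120002\right) + 3389 = \left(-66906 + 2423120002\right) + 3389 = 2423053096 + 3389 = 2423056485$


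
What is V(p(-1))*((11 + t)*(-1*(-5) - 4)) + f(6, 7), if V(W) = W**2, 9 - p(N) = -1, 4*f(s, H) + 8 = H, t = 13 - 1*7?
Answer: 6799/4 ≈ 1699.8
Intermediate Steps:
t = 6 (t = 13 - 7 = 6)
f(s, H) = -2 + H/4
p(N) = 10 (p(N) = 9 - 1*(-1) = 9 + 1 = 10)
V(p(-1))*((11 + t)*(-1*(-5) - 4)) + f(6, 7) = 10**2*((11 + 6)*(-1*(-5) - 4)) + (-2 + (1/4)*7) = 100*(17*(5 - 4)) + (-2 + 7/4) = 100*(17*1) - 1/4 = 100*17 - 1/4 = 1700 - 1/4 = 6799/4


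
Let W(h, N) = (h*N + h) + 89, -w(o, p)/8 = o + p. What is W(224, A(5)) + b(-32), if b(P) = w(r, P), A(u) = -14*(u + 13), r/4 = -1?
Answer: -55847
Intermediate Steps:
r = -4 (r = 4*(-1) = -4)
A(u) = -182 - 14*u (A(u) = -14*(13 + u) = -182 - 14*u)
w(o, p) = -8*o - 8*p (w(o, p) = -8*(o + p) = -8*o - 8*p)
b(P) = 32 - 8*P (b(P) = -8*(-4) - 8*P = 32 - 8*P)
W(h, N) = 89 + h + N*h (W(h, N) = (N*h + h) + 89 = (h + N*h) + 89 = 89 + h + N*h)
W(224, A(5)) + b(-32) = (89 + 224 + (-182 - 14*5)*224) + (32 - 8*(-32)) = (89 + 224 + (-182 - 70)*224) + (32 + 256) = (89 + 224 - 252*224) + 288 = (89 + 224 - 56448) + 288 = -56135 + 288 = -55847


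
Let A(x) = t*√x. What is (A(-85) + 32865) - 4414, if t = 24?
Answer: 28451 + 24*I*√85 ≈ 28451.0 + 221.27*I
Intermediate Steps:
A(x) = 24*√x
(A(-85) + 32865) - 4414 = (24*√(-85) + 32865) - 4414 = (24*(I*√85) + 32865) - 4414 = (24*I*√85 + 32865) - 4414 = (32865 + 24*I*√85) - 4414 = 28451 + 24*I*√85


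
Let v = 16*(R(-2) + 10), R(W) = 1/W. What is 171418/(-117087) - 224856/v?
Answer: -3294221251/2224653 ≈ -1480.8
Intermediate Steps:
v = 152 (v = 16*(1/(-2) + 10) = 16*(-½ + 10) = 16*(19/2) = 152)
171418/(-117087) - 224856/v = 171418/(-117087) - 224856/152 = 171418*(-1/117087) - 224856*1/152 = -171418/117087 - 28107/19 = -3294221251/2224653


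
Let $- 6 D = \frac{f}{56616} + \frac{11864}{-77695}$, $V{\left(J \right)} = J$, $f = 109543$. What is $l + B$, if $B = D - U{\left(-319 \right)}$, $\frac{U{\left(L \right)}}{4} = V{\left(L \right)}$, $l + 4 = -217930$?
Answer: $- \frac{816884751240703}{3770382960} \approx -2.1666 \cdot 10^{5}$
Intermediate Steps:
$l = -217934$ ($l = -4 - 217930 = -217934$)
$U{\left(L \right)} = 4 L$
$D = - \frac{1119893023}{3770382960}$ ($D = - \frac{\frac{109543}{56616} + \frac{11864}{-77695}}{6} = - \frac{109543 \cdot \frac{1}{56616} + 11864 \left(- \frac{1}{77695}\right)}{6} = - \frac{\frac{15649}{8088} - \frac{11864}{77695}}{6} = \left(- \frac{1}{6}\right) \frac{1119893023}{628397160} = - \frac{1119893023}{3770382960} \approx -0.29702$)
$B = \frac{4809888763937}{3770382960}$ ($B = - \frac{1119893023}{3770382960} - 4 \left(-319\right) = - \frac{1119893023}{3770382960} - -1276 = - \frac{1119893023}{3770382960} + 1276 = \frac{4809888763937}{3770382960} \approx 1275.7$)
$l + B = -217934 + \frac{4809888763937}{3770382960} = - \frac{816884751240703}{3770382960}$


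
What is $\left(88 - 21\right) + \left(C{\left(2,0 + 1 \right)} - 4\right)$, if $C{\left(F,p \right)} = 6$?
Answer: $69$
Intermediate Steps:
$\left(88 - 21\right) + \left(C{\left(2,0 + 1 \right)} - 4\right) = \left(88 - 21\right) + \left(6 - 4\right) = 67 + 2 = 69$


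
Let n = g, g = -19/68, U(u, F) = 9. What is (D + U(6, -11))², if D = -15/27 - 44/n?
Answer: 804970384/29241 ≈ 27529.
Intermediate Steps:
g = -19/68 (g = -19*1/68 = -19/68 ≈ -0.27941)
n = -19/68 ≈ -0.27941
D = 26833/171 (D = -15/27 - 44/(-19/68) = -15*1/27 - 44*(-68/19) = -5/9 + 2992/19 = 26833/171 ≈ 156.92)
(D + U(6, -11))² = (26833/171 + 9)² = (28372/171)² = 804970384/29241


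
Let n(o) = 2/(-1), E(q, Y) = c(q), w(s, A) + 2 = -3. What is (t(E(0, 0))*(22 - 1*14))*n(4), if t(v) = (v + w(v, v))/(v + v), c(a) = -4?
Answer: -18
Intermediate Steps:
w(s, A) = -5 (w(s, A) = -2 - 3 = -5)
E(q, Y) = -4
n(o) = -2 (n(o) = 2*(-1) = -2)
t(v) = (-5 + v)/(2*v) (t(v) = (v - 5)/(v + v) = (-5 + v)/((2*v)) = (-5 + v)*(1/(2*v)) = (-5 + v)/(2*v))
(t(E(0, 0))*(22 - 1*14))*n(4) = (((½)*(-5 - 4)/(-4))*(22 - 1*14))*(-2) = (((½)*(-¼)*(-9))*(22 - 14))*(-2) = ((9/8)*8)*(-2) = 9*(-2) = -18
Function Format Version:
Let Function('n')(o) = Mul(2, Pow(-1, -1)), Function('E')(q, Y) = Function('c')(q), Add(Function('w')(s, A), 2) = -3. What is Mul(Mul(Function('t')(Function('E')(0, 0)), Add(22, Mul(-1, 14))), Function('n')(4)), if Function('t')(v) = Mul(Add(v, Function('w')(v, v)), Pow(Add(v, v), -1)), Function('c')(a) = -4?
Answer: -18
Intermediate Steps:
Function('w')(s, A) = -5 (Function('w')(s, A) = Add(-2, -3) = -5)
Function('E')(q, Y) = -4
Function('n')(o) = -2 (Function('n')(o) = Mul(2, -1) = -2)
Function('t')(v) = Mul(Rational(1, 2), Pow(v, -1), Add(-5, v)) (Function('t')(v) = Mul(Add(v, -5), Pow(Add(v, v), -1)) = Mul(Add(-5, v), Pow(Mul(2, v), -1)) = Mul(Add(-5, v), Mul(Rational(1, 2), Pow(v, -1))) = Mul(Rational(1, 2), Pow(v, -1), Add(-5, v)))
Mul(Mul(Function('t')(Function('E')(0, 0)), Add(22, Mul(-1, 14))), Function('n')(4)) = Mul(Mul(Mul(Rational(1, 2), Pow(-4, -1), Add(-5, -4)), Add(22, Mul(-1, 14))), -2) = Mul(Mul(Mul(Rational(1, 2), Rational(-1, 4), -9), Add(22, -14)), -2) = Mul(Mul(Rational(9, 8), 8), -2) = Mul(9, -2) = -18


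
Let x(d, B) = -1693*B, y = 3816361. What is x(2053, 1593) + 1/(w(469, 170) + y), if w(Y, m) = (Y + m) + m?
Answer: -10294712814329/3817170 ≈ -2.6969e+6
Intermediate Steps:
w(Y, m) = Y + 2*m
x(2053, 1593) + 1/(w(469, 170) + y) = -1693*1593 + 1/((469 + 2*170) + 3816361) = -2696949 + 1/((469 + 340) + 3816361) = -2696949 + 1/(809 + 3816361) = -2696949 + 1/3817170 = -10294712814329/3817170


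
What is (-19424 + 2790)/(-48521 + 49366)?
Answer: -16634/845 ≈ -19.685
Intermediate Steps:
(-19424 + 2790)/(-48521 + 49366) = -16634/845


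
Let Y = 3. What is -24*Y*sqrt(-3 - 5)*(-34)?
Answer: 4896*I*sqrt(2) ≈ 6924.0*I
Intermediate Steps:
-24*Y*sqrt(-3 - 5)*(-34) = -72*sqrt(-3 - 5)*(-34) = -72*sqrt(-8)*(-34) = -72*2*I*sqrt(2)*(-34) = -144*I*sqrt(2)*(-34) = 4896*I*sqrt(2)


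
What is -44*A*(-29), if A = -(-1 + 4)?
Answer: -3828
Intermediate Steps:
A = -3 (A = -1*3 = -3)
-44*A*(-29) = -44*(-3)*(-29) = 132*(-29) = -3828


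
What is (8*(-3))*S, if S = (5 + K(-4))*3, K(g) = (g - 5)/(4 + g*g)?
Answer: -1638/5 ≈ -327.60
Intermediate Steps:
K(g) = (-5 + g)/(4 + g²)
S = 273/20 (S = (5 + (-5 - 4)/(4 + (-4)²))*3 = (5 - 9/(4 + 16))*3 = (5 - 9/20)*3 = (91/20)*3 = 273/20 ≈ 13.650)
(8*(-3))*S = (8*(-3))*(273/20) = -24*273/20 = -1638/5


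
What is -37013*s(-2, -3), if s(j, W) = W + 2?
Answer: 37013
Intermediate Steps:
s(j, W) = 2 + W
-37013*s(-2, -3) = -37013*(2 - 3) = -37013*(-1) = 37013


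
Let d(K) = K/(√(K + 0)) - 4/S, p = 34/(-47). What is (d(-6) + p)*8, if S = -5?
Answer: 144/235 + 8*I*√6 ≈ 0.61277 + 19.596*I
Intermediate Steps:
p = -34/47 (p = 34*(-1/47) = -34/47 ≈ -0.72340)
d(K) = ⅘ + √K (d(K) = K/(√(K + 0)) - 4/(-5) = K/(√K) - 4*(-⅕) = K/√K + ⅘ = √K + ⅘ = ⅘ + √K)
(d(-6) + p)*8 = ((⅘ + √(-6)) - 34/47)*8 = ((⅘ + I*√6) - 34/47)*8 = (18/235 + I*√6)*8 = 144/235 + 8*I*√6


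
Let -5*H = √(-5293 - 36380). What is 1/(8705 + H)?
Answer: 217625/1894467298 + 5*I*√41673/1894467298 ≈ 0.00011487 + 5.3878e-7*I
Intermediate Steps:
H = -I*√41673/5 (H = -√(-5293 - 36380)/5 = -I*√41673/5 ≈ -40.828*I)
1/(8705 + H) = 1/(8705 - I*√41673/5)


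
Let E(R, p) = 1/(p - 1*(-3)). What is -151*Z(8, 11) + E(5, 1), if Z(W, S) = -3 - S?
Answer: 8457/4 ≈ 2114.3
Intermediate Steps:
E(R, p) = 1/(3 + p) (E(R, p) = 1/(p + 3) = 1/(3 + p))
-151*Z(8, 11) + E(5, 1) = -151*(-3 - 1*11) + 1/(3 + 1) = -151*(-3 - 11) + 1/4 = -151*(-14) + ¼ = 2114 + ¼ = 8457/4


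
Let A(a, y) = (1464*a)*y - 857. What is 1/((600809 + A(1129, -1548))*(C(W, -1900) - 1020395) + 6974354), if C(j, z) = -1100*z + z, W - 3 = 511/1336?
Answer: -1/2731211950038526 ≈ -3.6614e-16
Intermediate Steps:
W = 4519/1336 (W = 3 + 511/1336 = 4519/1336 ≈ 3.3825)
A(a, y) = -857 + 1464*a*y (A(a, y) = 1464*a*y - 857 = -857 + 1464*a*y)
C(j, z) = -1099*z
1/((600809 + A(1129, -1548))*(C(W, -1900) - 1020395) + 6974354) = 1/((600809 + (-857 + 1464*1129*(-1548)))*(-1099*(-1900) - 1020395) + 6974354) = 1/((600809 + (-857 - 2558621088))*(2088100 - 1020395) + 6974354) = 1/((600809 - 2558621945)*1067705 + 6974354) = 1/(-2558021136*1067705 + 6974354) = 1/(-2731211957012880 + 6974354) = 1/(-2731211950038526) = -1/2731211950038526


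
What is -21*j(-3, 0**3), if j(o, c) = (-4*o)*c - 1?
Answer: 21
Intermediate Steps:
j(o, c) = -1 - 4*c*o (j(o, c) = -4*c*o - 1 = -1 - 4*c*o)
-21*j(-3, 0**3) = -21*(-1 - 4*0**3*(-3)) = -21*(-1 - 4*0*(-3)) = -21*(-1 + 0) = -21*(-1) = 21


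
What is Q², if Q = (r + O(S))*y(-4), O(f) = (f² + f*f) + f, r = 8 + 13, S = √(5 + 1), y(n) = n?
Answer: 17520 + 1056*√6 ≈ 20107.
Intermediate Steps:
S = √6 ≈ 2.4495
r = 21
O(f) = f + 2*f² (O(f) = (f² + f²) + f = 2*f² + f = f + 2*f²)
Q = -84 - 4*√6*(1 + 2*√6) (Q = (21 + √6*(1 + 2*√6))*(-4) = -84 - 4*√6*(1 + 2*√6) ≈ -141.80)
Q² = (-132 - 4*√6)²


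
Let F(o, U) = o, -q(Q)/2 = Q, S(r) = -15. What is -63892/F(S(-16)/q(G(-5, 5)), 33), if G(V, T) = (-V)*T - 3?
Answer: -2811248/15 ≈ -1.8742e+5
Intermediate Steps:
G(V, T) = -3 - T*V (G(V, T) = -T*V - 3 = -3 - T*V)
q(Q) = -2*Q
-63892/F(S(-16)/q(G(-5, 5)), 33) = -63892/((-15*(-1/(2*(-3 - 1*5*(-5)))))) = -63892/((-15*(-1/(2*(-3 + 25))))) = -63892/((-15/((-2*22)))) = -63892/((-15/(-44))) = -63892/((-15*(-1/44))) = -63892/15/44 = -63892*44/15 = -2811248/15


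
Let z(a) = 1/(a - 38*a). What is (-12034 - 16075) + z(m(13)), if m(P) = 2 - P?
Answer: -11440362/407 ≈ -28109.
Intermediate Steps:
z(a) = -1/(37*a) (z(a) = 1/(-37*a) = -1/(37*a))
(-12034 - 16075) + z(m(13)) = (-12034 - 16075) - 1/(37*(2 - 1*13)) = -28109 - 1/(37*(2 - 13)) = -28109 - 1/37/(-11) = -28109 - 1/37*(-1/11) = -28109 + 1/407 = -11440362/407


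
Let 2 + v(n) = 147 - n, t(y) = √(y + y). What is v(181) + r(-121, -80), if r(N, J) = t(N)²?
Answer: -278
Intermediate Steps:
t(y) = √2*√y (t(y) = √(2*y) = √2*√y)
v(n) = 145 - n (v(n) = -2 + (147 - n) = 145 - n)
r(N, J) = 2*N (r(N, J) = (√2*√N)² = 2*N)
v(181) + r(-121, -80) = (145 - 1*181) + 2*(-121) = (145 - 181) - 242 = -36 - 242 = -278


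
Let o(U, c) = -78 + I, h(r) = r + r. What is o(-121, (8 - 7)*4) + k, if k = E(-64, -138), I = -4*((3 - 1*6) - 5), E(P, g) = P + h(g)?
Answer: -386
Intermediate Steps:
h(r) = 2*r
E(P, g) = P + 2*g
I = 32 (I = -4*((3 - 6) - 5) = -4*(-3 - 5) = -4*(-8) = 32)
k = -340 (k = -64 + 2*(-138) = -64 - 276 = -340)
o(U, c) = -46 (o(U, c) = -78 + 32 = -46)
o(-121, (8 - 7)*4) + k = -46 - 340 = -386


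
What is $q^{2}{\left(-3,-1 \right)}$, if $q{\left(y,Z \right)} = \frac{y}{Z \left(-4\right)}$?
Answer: $\frac{9}{16} \approx 0.5625$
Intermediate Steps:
$q{\left(y,Z \right)} = - \frac{y}{4 Z}$ ($q{\left(y,Z \right)} = \frac{y}{\left(-4\right) Z} = y \left(- \frac{1}{4 Z}\right) = - \frac{y}{4 Z}$)
$q^{2}{\left(-3,-1 \right)} = \left(\left(- \frac{1}{4}\right) \left(-3\right) \frac{1}{-1}\right)^{2} = \left(\left(- \frac{1}{4}\right) \left(-3\right) \left(-1\right)\right)^{2} = \left(- \frac{3}{4}\right)^{2} = \frac{9}{16}$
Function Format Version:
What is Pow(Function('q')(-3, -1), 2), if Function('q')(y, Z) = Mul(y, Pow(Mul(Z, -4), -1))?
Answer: Rational(9, 16) ≈ 0.56250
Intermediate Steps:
Function('q')(y, Z) = Mul(Rational(-1, 4), y, Pow(Z, -1)) (Function('q')(y, Z) = Mul(y, Pow(Mul(-4, Z), -1)) = Mul(y, Mul(Rational(-1, 4), Pow(Z, -1))) = Mul(Rational(-1, 4), y, Pow(Z, -1)))
Pow(Function('q')(-3, -1), 2) = Pow(Mul(Rational(-1, 4), -3, Pow(-1, -1)), 2) = Pow(Mul(Rational(-1, 4), -3, -1), 2) = Pow(Rational(-3, 4), 2) = Rational(9, 16)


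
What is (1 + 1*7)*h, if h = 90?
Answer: 720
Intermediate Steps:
(1 + 1*7)*h = (1 + 1*7)*90 = (1 + 7)*90 = 8*90 = 720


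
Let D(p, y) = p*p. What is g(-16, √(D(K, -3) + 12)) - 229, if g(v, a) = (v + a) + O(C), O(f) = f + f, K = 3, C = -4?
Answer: -253 + √21 ≈ -248.42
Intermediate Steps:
D(p, y) = p²
O(f) = 2*f
g(v, a) = -8 + a + v (g(v, a) = (v + a) + 2*(-4) = (a + v) - 8 = -8 + a + v)
g(-16, √(D(K, -3) + 12)) - 229 = (-8 + √(3² + 12) - 16) - 229 = (-8 + √(9 + 12) - 16) - 229 = (-8 + √21 - 16) - 229 = (-24 + √21) - 229 = -253 + √21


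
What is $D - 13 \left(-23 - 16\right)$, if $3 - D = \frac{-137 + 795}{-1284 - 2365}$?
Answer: $\frac{1861648}{3649} \approx 510.18$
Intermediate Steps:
$D = \frac{11605}{3649}$ ($D = 3 - \frac{-137 + 795}{-1284 - 2365} = 3 - \frac{658}{-3649} = 3 - 658 \left(- \frac{1}{3649}\right) = 3 - - \frac{658}{3649} = 3 + \frac{658}{3649} = \frac{11605}{3649} \approx 3.1803$)
$D - 13 \left(-23 - 16\right) = \frac{11605}{3649} - 13 \left(-23 - 16\right) = \frac{11605}{3649} - 13 \left(-39\right) = \frac{11605}{3649} - -507 = \frac{11605}{3649} + 507 = \frac{1861648}{3649}$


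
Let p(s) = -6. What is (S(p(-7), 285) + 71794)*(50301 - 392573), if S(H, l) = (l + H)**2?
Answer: -51215870720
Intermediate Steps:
S(H, l) = (H + l)**2
(S(p(-7), 285) + 71794)*(50301 - 392573) = ((-6 + 285)**2 + 71794)*(50301 - 392573) = (279**2 + 71794)*(-342272) = (77841 + 71794)*(-342272) = 149635*(-342272) = -51215870720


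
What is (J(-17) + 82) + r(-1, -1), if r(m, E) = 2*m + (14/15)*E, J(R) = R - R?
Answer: 1186/15 ≈ 79.067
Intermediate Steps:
J(R) = 0
r(m, E) = 2*m + 14*E/15 (r(m, E) = 2*m + (14*(1/15))*E = 2*m + 14*E/15)
(J(-17) + 82) + r(-1, -1) = (0 + 82) + (2*(-1) + (14/15)*(-1)) = 82 + (-2 - 14/15) = 82 - 44/15 = 1186/15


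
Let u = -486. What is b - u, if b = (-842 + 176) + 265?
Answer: 85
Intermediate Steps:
b = -401 (b = -666 + 265 = -401)
b - u = -401 - 1*(-486) = -401 + 486 = 85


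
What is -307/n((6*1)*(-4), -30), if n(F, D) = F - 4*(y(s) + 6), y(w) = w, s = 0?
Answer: 307/48 ≈ 6.3958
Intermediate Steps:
n(F, D) = -24 + F (n(F, D) = F - 4*(0 + 6) = F - 4*6 = F - 24 = -24 + F)
-307/n((6*1)*(-4), -30) = -307/(-24 + (6*1)*(-4)) = -307/(-24 + 6*(-4)) = -307/(-24 - 24) = -307/(-48) = -307*(-1/48) = 307/48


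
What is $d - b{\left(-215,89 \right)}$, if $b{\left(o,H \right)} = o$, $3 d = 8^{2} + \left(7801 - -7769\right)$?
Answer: $\frac{16279}{3} \approx 5426.3$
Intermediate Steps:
$d = \frac{15634}{3}$ ($d = \frac{8^{2} + \left(7801 - -7769\right)}{3} = \frac{64 + \left(7801 + 7769\right)}{3} = \frac{64 + 15570}{3} = \frac{1}{3} \cdot 15634 = \frac{15634}{3} \approx 5211.3$)
$d - b{\left(-215,89 \right)} = \frac{15634}{3} - -215 = \frac{15634}{3} + 215 = \frac{16279}{3}$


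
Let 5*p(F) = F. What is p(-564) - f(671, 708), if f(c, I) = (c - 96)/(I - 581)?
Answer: -74503/635 ≈ -117.33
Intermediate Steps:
f(c, I) = (-96 + c)/(-581 + I)
p(F) = F/5
p(-564) - f(671, 708) = (⅕)*(-564) - (-96 + 671)/(-581 + 708) = -564/5 - 575/127 = -74503/635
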